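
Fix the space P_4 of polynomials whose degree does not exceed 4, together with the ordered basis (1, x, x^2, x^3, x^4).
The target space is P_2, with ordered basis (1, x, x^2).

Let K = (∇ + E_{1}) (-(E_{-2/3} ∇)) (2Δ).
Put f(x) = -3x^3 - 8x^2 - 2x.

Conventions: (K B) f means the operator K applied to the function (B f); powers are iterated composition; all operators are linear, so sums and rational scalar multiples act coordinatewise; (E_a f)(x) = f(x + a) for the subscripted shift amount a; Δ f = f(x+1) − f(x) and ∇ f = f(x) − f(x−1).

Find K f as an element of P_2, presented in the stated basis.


Δ f = -9x^2 - 25x - 13
(2Δ) f = -18x^2 - 50x - 26
∇ (2Δ) f = -36x - 32
E_{-2/3} ∇ (2Δ) f = -36x - 8
(-(E_{-2/3} ∇)) (2Δ) f = 36x + 8
∇ (-(E_{-2/3} ∇)) (2Δ) f = 36
E_{1} (-(E_{-2/3} ∇)) (2Δ) f = 36x + 44
(∇ + E_{1}) (-(E_{-2/3} ∇)) (2Δ) f = 36x + 80

g(x) = 36x + 80


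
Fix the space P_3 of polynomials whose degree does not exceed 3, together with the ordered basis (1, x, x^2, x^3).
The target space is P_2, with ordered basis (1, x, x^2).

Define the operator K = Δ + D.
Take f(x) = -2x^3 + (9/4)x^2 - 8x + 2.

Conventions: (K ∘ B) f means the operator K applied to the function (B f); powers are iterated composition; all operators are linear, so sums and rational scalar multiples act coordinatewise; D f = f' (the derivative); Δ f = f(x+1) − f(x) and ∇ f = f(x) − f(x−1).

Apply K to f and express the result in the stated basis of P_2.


Δ f = -6x^2 - (3/2)x - 31/4
D f = -6x^2 + (9/2)x - 8
(Δ + D) f = -12x^2 + 3x - 63/4

g(x) = -12x^2 + 3x - 63/4


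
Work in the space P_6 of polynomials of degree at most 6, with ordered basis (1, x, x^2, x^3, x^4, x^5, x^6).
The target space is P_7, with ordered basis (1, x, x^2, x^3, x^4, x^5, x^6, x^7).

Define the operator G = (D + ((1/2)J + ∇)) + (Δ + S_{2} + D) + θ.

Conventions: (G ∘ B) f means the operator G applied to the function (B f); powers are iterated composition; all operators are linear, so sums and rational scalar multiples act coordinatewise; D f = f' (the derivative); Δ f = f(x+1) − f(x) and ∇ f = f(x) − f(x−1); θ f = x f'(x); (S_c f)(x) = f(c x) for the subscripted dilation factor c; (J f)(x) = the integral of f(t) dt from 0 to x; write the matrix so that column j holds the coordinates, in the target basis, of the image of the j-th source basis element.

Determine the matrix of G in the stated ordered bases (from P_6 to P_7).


image of 1: (1/2)x + 1
image of x: (1/4)x^2 + 3x + 4
image of x^2: (1/6)x^3 + 6x^2 + 8x
image of x^3: (1/8)x^4 + 11x^3 + 12x^2 + 2
image of x^4: (1/10)x^5 + 20x^4 + 16x^3 + 8x
image of x^5: (1/12)x^6 + 37x^5 + 20x^4 + 20x^2 + 2
image of x^6: (1/14)x^7 + 70x^6 + 24x^5 + 40x^3 + 12x
each image's coordinates form column j of the matrix

the matrix is [[1, 4, 0, 2, 0, 2, 0]; [1/2, 3, 8, 0, 8, 0, 12]; [0, 1/4, 6, 12, 0, 20, 0]; [0, 0, 1/6, 11, 16, 0, 40]; [0, 0, 0, 1/8, 20, 20, 0]; [0, 0, 0, 0, 1/10, 37, 24]; [0, 0, 0, 0, 0, 1/12, 70]; [0, 0, 0, 0, 0, 0, 1/14]] (rows listed top to bottom)


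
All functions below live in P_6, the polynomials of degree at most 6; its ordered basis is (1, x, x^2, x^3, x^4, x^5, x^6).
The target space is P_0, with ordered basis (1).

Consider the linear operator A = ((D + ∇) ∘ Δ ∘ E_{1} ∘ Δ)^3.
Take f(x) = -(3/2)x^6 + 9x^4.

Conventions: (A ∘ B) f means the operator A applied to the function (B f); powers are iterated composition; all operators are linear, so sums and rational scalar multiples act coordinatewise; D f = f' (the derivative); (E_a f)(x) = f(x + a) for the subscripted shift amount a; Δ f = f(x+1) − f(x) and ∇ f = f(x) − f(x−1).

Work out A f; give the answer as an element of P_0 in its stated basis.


Δ f = -9x^5 - (45/2)x^4 + 6x^3 + (63/2)x^2 + 27x + 15/2
E_{1} Δ f = -9x^5 - (135/2)x^4 - 174x^3 - (351/2)x^2 - 27x + 81/2
Δ E_{1} Δ f = -45x^4 - 360x^3 - 1017x^2 - 1188x - 453
D (Δ ∘ E_{1} ∘ Δ) f = -180x^3 - 1080x^2 - 2034x - 1188
∇ (Δ ∘ E_{1} ∘ Δ) f = -180x^3 - 810x^2 - 1134x - 486
(D + ∇) (Δ ∘ E_{1} ∘ Δ) f = -360x^3 - 1890x^2 - 3168x - 1674
Δ ((D + ∇) ∘ Δ ∘ E_{1} ∘ Δ) f = -1080x^2 - 4860x - 5418
E_{1} Δ ((D + ∇) ∘ Δ ∘ E_{1} ∘ Δ) f = -1080x^2 - 7020x - 11358
Δ E_{1} Δ ((D + ∇) ∘ Δ ∘ E_{1} ∘ Δ) f = -2160x - 8100
D (Δ ∘ E_{1} ∘ Δ) ((D + ∇) ∘ Δ ∘ E_{1} ∘ Δ) f = -2160
∇ (Δ ∘ E_{1} ∘ Δ) ((D + ∇) ∘ Δ ∘ E_{1} ∘ Δ) f = -2160
(D + ∇) (Δ ∘ E_{1} ∘ Δ) ((D + ∇) ∘ Δ ∘ E_{1} ∘ Δ) f = -4320
Δ ((D + ∇) ∘ Δ ∘ E_{1} ∘ Δ) ((D + ∇) ∘ Δ ∘ E_{1} ∘ Δ) f = 0
E_{1} Δ ((D + ∇) ∘ Δ ∘ E_{1} ∘ Δ) ((D + ∇) ∘ Δ ∘ E_{1} ∘ Δ) f = 0
Δ E_{1} Δ ((D + ∇) ∘ Δ ∘ E_{1} ∘ Δ) ((D + ∇) ∘ Δ ∘ E_{1} ∘ Δ) f = 0
D (Δ ∘ E_{1} ∘ Δ) ((D + ∇) ∘ Δ ∘ E_{1} ∘ Δ) ((D + ∇) ∘ Δ ∘ E_{1} ∘ Δ) f = 0
∇ (Δ ∘ E_{1} ∘ Δ) ((D + ∇) ∘ Δ ∘ E_{1} ∘ Δ) ((D + ∇) ∘ Δ ∘ E_{1} ∘ Δ) f = 0
(D + ∇) (Δ ∘ E_{1} ∘ Δ) ((D + ∇) ∘ Δ ∘ E_{1} ∘ Δ) ((D + ∇) ∘ Δ ∘ E_{1} ∘ Δ) f = 0

the result is g(x) = 0


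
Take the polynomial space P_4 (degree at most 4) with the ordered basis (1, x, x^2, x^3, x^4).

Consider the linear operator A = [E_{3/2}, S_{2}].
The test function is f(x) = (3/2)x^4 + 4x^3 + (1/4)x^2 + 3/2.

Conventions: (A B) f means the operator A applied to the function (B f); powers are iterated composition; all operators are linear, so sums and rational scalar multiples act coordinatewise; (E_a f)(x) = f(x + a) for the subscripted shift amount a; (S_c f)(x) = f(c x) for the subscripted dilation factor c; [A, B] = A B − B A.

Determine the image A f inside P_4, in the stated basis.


S_{2} f = 24x^4 + 32x^3 + x^2 + 3/2
E_{3/2} S_{2} f = 24x^4 + 176x^3 + 469x^2 + 543x + 933/4
E_{3/2} f = (3/2)x^4 + 13x^3 + (77/2)x^2 + 48x + 741/32
S_{2} E_{3/2} f = 24x^4 + 104x^3 + 154x^2 + 96x + 741/32
[E_{3/2}, S_{2}] f = 72x^3 + 315x^2 + 447x + 6723/32

the image equals g(x) = 72x^3 + 315x^2 + 447x + 6723/32


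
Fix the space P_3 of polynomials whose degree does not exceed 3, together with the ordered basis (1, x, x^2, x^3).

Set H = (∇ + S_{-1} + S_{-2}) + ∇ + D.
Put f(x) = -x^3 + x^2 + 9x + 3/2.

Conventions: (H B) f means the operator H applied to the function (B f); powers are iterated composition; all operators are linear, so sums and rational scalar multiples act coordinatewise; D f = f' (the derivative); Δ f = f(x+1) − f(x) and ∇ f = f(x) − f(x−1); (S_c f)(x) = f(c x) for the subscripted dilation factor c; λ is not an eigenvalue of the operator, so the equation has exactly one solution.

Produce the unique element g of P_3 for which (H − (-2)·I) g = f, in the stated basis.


the result is g(x) = (1/7)x^3 - (2/49)x^2 - (495/49)x + 3081/392

write g with unknown coordinates in the stated basis and equate coefficients in (H − (-2)·I) g = f
solving from the highest basis element down gives g = (1/7)x^3 - (2/49)x^2 - (495/49)x + 3081/392
check: H g = -(9/7)x^3 + (53/49)x^2 + (1431/49)x - 2787/196
so H g − (-2)·g = -x^3 + x^2 + 9x + 3/2 = f ✓


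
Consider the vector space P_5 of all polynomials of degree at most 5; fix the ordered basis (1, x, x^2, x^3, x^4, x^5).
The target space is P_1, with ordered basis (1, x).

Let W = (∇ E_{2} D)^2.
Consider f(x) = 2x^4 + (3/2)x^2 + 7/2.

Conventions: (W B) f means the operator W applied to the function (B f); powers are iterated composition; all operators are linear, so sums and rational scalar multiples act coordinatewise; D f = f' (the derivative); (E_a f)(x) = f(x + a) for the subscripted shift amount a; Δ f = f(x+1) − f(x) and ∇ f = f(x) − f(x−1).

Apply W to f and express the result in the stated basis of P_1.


the result is g(x) = 48

D f = 8x^3 + 3x
E_{2} D f = 8x^3 + 48x^2 + 99x + 70
∇ E_{2} D f = 24x^2 + 72x + 59
D (∇ E_{2} D) f = 48x + 72
E_{2} D (∇ E_{2} D) f = 48x + 168
∇ E_{2} D (∇ E_{2} D) f = 48


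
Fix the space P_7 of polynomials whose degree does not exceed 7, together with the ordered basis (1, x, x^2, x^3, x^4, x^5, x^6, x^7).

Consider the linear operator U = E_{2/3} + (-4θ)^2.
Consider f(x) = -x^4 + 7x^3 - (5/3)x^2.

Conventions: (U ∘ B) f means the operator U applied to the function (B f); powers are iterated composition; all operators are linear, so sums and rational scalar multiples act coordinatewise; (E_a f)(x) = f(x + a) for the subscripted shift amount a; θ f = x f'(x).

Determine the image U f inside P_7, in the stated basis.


E_{2/3} f = -x^4 + (13/3)x^3 + (29/3)x^2 + (160/27)x + 92/81
θ f = -4x^4 + 21x^3 - (10/3)x^2
(-4θ) f = 16x^4 - 84x^3 + (40/3)x^2
θ (-4θ) f = 64x^4 - 252x^3 + (80/3)x^2
(-4θ) (-4θ) f = -256x^4 + 1008x^3 - (320/3)x^2
(E_{2/3} + (-4θ)^2) f = -257x^4 + (3037/3)x^3 - 97x^2 + (160/27)x + 92/81

g(x) = -257x^4 + (3037/3)x^3 - 97x^2 + (160/27)x + 92/81


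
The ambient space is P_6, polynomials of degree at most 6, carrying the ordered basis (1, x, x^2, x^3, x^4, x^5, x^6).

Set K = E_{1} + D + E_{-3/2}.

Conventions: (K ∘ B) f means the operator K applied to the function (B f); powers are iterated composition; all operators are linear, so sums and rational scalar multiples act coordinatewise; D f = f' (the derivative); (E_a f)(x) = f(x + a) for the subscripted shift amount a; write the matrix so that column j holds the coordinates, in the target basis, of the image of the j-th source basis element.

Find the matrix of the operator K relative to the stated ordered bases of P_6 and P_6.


image of 1: 2
image of x: 2x + 1/2
image of x^2: 2x^2 + x + 13/4
image of x^3: 2x^3 + (3/2)x^2 + (39/4)x - 19/8
image of x^4: 2x^4 + 2x^3 + (39/2)x^2 - (19/2)x + 97/16
image of x^5: 2x^5 + (5/2)x^4 + (65/2)x^3 - (95/4)x^2 + (485/16)x - 211/32
image of x^6: 2x^6 + 3x^5 + (195/4)x^4 - (95/2)x^3 + (1455/16)x^2 - (633/16)x + 793/64
each image's coordinates form column j of the matrix

the matrix is [[2, 1/2, 13/4, -19/8, 97/16, -211/32, 793/64]; [0, 2, 1, 39/4, -19/2, 485/16, -633/16]; [0, 0, 2, 3/2, 39/2, -95/4, 1455/16]; [0, 0, 0, 2, 2, 65/2, -95/2]; [0, 0, 0, 0, 2, 5/2, 195/4]; [0, 0, 0, 0, 0, 2, 3]; [0, 0, 0, 0, 0, 0, 2]] (rows listed top to bottom)


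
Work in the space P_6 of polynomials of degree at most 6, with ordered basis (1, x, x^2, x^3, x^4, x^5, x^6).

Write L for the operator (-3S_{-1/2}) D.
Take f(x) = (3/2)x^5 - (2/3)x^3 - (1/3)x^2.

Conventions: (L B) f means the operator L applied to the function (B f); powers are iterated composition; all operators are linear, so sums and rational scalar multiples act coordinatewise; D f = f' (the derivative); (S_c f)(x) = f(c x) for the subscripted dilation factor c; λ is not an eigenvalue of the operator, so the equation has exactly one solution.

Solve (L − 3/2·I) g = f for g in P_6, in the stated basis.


write g with unknown coordinates in the stated basis and equate coefficients in (L − 3/2·I) g = f
solving from the highest basis element down gives g = -x^5 + (5/8)x^4 + (77/72)x^3 - (199/144)x^2 - (199/72)x + 199/36
check: L g = (15/16)x^4 + (15/16)x^3 - (77/32)x^2 - (199/48)x + 199/24
so L g − 3/2·g = (3/2)x^5 - (2/3)x^3 - (1/3)x^2 = f ✓

the result is g(x) = -x^5 + (5/8)x^4 + (77/72)x^3 - (199/144)x^2 - (199/72)x + 199/36


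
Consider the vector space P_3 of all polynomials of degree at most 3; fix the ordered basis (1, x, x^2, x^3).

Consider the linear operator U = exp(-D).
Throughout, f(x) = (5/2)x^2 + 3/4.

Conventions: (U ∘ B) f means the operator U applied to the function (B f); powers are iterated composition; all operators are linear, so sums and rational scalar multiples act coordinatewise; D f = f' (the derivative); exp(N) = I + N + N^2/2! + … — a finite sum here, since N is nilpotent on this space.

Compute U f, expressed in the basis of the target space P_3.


order-1 term: -5x
order-2 term: 5/2
the series for exp(-D) f terminates at order 2
exp(-D) f = (5/2)x^2 - 5x + 13/4

g(x) = (5/2)x^2 - 5x + 13/4


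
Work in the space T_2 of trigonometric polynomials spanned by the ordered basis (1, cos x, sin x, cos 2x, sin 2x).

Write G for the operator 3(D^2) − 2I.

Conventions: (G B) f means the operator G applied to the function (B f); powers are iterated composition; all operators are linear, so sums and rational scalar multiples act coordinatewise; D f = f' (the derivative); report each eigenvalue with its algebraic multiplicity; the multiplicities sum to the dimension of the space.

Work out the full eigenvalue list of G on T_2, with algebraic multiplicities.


λ = -14 (multiplicity 2), λ = -5 (multiplicity 2), λ = -2 (multiplicity 1)

image of 1: -2
image of cos x: -5cos x
image of sin x: -5sin x
image of cos 2x: -14cos 2x
image of sin 2x: -14sin 2x
the matrix is diagonal; its diagonal is (-2, -5, -5, -14, -14)
for a triangular matrix the eigenvalues are the diagonal entries, with algebraic multiplicity their repetition count


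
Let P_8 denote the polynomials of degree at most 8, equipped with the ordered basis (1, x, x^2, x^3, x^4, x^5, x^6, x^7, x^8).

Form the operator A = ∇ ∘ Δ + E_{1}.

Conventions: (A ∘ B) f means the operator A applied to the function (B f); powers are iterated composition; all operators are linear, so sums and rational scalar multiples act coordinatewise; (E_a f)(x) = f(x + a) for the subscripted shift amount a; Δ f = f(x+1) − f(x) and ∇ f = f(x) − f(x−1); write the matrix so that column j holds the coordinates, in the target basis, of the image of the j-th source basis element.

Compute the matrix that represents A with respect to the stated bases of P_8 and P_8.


the matrix is [[1, 1, 3, 1, 3, 1, 3, 1, 3]; [0, 1, 2, 9, 4, 15, 6, 21, 8]; [0, 0, 1, 3, 18, 10, 45, 21, 84]; [0, 0, 0, 1, 4, 30, 20, 105, 56]; [0, 0, 0, 0, 1, 5, 45, 35, 210]; [0, 0, 0, 0, 0, 1, 6, 63, 56]; [0, 0, 0, 0, 0, 0, 1, 7, 84]; [0, 0, 0, 0, 0, 0, 0, 1, 8]; [0, 0, 0, 0, 0, 0, 0, 0, 1]] (rows listed top to bottom)

image of 1: 1
image of x: x + 1
image of x^2: x^2 + 2x + 3
image of x^3: x^3 + 3x^2 + 9x + 1
image of x^4: x^4 + 4x^3 + 18x^2 + 4x + 3
image of x^5: x^5 + 5x^4 + 30x^3 + 10x^2 + 15x + 1
image of x^6: x^6 + 6x^5 + 45x^4 + 20x^3 + 45x^2 + 6x + 3
image of x^7: x^7 + 7x^6 + 63x^5 + 35x^4 + 105x^3 + 21x^2 + 21x + 1
image of x^8: x^8 + 8x^7 + 84x^6 + 56x^5 + 210x^4 + 56x^3 + 84x^2 + 8x + 3
each image's coordinates form column j of the matrix


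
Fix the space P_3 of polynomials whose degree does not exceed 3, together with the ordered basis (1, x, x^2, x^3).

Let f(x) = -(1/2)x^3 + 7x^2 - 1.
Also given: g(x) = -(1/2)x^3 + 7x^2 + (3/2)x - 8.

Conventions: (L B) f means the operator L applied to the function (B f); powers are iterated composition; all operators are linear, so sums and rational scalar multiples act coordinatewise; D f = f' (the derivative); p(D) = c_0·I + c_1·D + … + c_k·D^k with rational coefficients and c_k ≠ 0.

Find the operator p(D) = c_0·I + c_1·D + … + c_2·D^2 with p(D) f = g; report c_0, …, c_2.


D^0 f = -(1/2)x^3 + 7x^2 - 1
D^1 f = -(3/2)x^2 + 14x
D^2 f = -3x + 14
matching coefficients of g against c_0 f + c_1 Df + … from the top degree down determines the c_i
solution: c_0 = 1, c_1 = 0, c_2 = -1/2

p(D) = I − (1/2)·D^2, i.e. c_0 = 1, c_1 = 0, c_2 = -1/2


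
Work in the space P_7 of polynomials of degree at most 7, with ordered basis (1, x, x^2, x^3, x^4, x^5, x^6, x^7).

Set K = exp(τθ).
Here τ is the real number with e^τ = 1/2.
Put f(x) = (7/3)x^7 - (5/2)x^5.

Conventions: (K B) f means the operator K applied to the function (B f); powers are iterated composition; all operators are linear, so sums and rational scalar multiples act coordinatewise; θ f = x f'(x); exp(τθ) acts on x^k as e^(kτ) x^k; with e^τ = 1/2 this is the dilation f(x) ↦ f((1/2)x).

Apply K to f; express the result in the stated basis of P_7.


exp(τθ) x^k = e^(kτ) x^k; with e^τ = 1/2 this sends x^k to (1/2)^k x^k
x^5 ↦ 1/32 x^5
x^7 ↦ 1/128 x^7
applying this coordinatewise to f: exp(τθ) f = (7/384)x^7 - (5/64)x^5

the image equals g(x) = (7/384)x^7 - (5/64)x^5


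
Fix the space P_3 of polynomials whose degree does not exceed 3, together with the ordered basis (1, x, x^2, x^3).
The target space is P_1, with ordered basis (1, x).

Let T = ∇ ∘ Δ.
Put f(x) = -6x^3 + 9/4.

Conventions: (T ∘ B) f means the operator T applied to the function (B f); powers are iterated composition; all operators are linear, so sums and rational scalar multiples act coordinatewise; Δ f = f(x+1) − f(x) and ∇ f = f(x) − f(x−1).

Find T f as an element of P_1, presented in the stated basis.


Δ f = -18x^2 - 18x - 6
∇ Δ f = -36x

the image equals g(x) = -36x


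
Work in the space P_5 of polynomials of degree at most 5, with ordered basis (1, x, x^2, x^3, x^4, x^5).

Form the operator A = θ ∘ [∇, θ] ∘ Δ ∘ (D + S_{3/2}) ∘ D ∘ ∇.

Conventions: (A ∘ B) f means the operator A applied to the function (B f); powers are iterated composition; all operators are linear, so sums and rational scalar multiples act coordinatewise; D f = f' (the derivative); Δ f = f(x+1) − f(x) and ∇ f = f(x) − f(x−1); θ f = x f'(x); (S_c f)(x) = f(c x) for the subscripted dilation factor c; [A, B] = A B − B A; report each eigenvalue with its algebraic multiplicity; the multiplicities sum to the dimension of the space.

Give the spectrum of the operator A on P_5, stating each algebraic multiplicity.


λ = 0 (multiplicity 6)

image of 1: 0
image of x: 0
image of x^2: 0
image of x^3: 0
image of x^4: 0
image of x^5: 405x
the matrix is upper triangular; its diagonal is (0, 0, 0, 0, 0, 0)
for a triangular matrix the eigenvalues are the diagonal entries, with algebraic multiplicity their repetition count


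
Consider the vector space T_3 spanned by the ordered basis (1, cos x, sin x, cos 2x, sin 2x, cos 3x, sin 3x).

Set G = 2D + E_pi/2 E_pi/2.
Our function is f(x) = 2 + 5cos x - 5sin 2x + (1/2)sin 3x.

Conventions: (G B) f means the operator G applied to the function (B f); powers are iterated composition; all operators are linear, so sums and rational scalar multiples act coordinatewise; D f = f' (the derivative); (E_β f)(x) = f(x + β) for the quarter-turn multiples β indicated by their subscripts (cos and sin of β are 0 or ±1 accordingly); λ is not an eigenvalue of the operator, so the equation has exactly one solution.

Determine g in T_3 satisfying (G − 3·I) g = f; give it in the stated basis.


write g with unknown coordinates in the stated basis and equate coefficients in (G − 3·I) g = f
solving from the highest basis element down gives g = -1 - cos x + (1/2)sin x + cos 2x + (1/2)sin 2x - (3/52)cos 3x - (1/26)sin 3x
check: G g = -1 + 2cos x + (3/2)sin x + 3cos 2x - (7/2)sin 2x - (9/52)cos 3x + (5/13)sin 3x
so G g − 3·g = 2 + 5cos x - 5sin 2x + (1/2)sin 3x = f ✓

g(x) = -1 - cos x + (1/2)sin x + cos 2x + (1/2)sin 2x - (3/52)cos 3x - (1/26)sin 3x


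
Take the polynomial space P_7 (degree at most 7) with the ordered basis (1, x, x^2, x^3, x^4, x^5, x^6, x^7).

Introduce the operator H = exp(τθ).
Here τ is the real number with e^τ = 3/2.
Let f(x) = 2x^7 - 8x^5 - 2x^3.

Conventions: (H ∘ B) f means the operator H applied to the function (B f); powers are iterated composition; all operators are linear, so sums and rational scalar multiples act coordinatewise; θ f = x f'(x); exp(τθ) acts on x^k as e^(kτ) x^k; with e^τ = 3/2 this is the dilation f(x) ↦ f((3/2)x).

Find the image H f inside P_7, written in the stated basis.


exp(τθ) x^k = e^(kτ) x^k; with e^τ = 3/2 this sends x^k to (3/2)^k x^k
x^3 ↦ 27/8 x^3
x^5 ↦ 243/32 x^5
x^7 ↦ 2187/128 x^7
applying this coordinatewise to f: exp(τθ) f = (2187/64)x^7 - (243/4)x^5 - (27/4)x^3

the result is g(x) = (2187/64)x^7 - (243/4)x^5 - (27/4)x^3


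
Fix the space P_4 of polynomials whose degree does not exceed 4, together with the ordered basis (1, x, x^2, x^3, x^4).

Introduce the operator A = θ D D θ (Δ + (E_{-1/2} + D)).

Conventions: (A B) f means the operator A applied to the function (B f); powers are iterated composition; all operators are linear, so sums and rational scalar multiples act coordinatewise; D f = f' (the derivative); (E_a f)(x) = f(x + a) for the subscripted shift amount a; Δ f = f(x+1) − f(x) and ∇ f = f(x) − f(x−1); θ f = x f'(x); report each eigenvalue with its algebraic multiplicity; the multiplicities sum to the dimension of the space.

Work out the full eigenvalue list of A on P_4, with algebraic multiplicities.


image of 1: 0
image of x: 0
image of x^2: 0
image of x^3: 18x
image of x^4: 96x^2 + 108x
the matrix is upper triangular; its diagonal is (0, 0, 0, 0, 0)
for a triangular matrix the eigenvalues are the diagonal entries, with algebraic multiplicity their repetition count

λ = 0 (multiplicity 5)


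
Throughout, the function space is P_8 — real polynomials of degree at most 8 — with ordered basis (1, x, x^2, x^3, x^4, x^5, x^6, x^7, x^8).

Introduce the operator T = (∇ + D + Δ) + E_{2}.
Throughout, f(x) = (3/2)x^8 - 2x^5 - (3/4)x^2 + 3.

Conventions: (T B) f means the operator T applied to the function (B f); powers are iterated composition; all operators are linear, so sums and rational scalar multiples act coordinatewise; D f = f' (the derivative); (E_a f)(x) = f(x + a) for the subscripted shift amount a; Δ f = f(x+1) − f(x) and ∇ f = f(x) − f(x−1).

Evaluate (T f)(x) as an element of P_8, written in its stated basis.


∇ f = 12x^7 - 42x^6 + 84x^5 - 115x^4 + 104x^3 - 62x^2 + (41/2)x - 11/4
D f = 12x^7 - 10x^4 - (3/2)x
Δ f = 12x^7 + 42x^6 + 84x^5 + 95x^4 + 64x^3 + 22x^2 + (1/2)x - 5/4
(∇ + D + Δ) f = 36x^7 + 168x^5 - 30x^4 + 168x^3 - 40x^2 + (39/2)x - 4
E_{2} f = (3/2)x^8 + 24x^7 + 168x^6 + 670x^5 + 1660x^4 + 2608x^3 + (10109/4)x^2 + 1373x + 320
((∇ + D + Δ) + E_{2}) f = (3/2)x^8 + 60x^7 + 168x^6 + 838x^5 + 1630x^4 + 2776x^3 + (9949/4)x^2 + (2785/2)x + 316

g(x) = (3/2)x^8 + 60x^7 + 168x^6 + 838x^5 + 1630x^4 + 2776x^3 + (9949/4)x^2 + (2785/2)x + 316


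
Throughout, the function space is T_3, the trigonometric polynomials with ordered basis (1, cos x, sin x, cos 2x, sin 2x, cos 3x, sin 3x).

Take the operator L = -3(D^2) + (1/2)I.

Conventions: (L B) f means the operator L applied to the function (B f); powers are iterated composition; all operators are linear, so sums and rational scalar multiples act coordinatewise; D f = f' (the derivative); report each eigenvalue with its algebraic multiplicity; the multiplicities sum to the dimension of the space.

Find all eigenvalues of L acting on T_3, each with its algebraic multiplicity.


λ = 1/2 (multiplicity 1), λ = 7/2 (multiplicity 2), λ = 25/2 (multiplicity 2), λ = 55/2 (multiplicity 2)

image of 1: 1/2
image of cos x: (7/2)cos x
image of sin x: (7/2)sin x
image of cos 2x: (25/2)cos 2x
image of sin 2x: (25/2)sin 2x
image of cos 3x: (55/2)cos 3x
image of sin 3x: (55/2)sin 3x
the matrix is diagonal; its diagonal is (1/2, 7/2, 7/2, 25/2, 25/2, 55/2, 55/2)
for a triangular matrix the eigenvalues are the diagonal entries, with algebraic multiplicity their repetition count


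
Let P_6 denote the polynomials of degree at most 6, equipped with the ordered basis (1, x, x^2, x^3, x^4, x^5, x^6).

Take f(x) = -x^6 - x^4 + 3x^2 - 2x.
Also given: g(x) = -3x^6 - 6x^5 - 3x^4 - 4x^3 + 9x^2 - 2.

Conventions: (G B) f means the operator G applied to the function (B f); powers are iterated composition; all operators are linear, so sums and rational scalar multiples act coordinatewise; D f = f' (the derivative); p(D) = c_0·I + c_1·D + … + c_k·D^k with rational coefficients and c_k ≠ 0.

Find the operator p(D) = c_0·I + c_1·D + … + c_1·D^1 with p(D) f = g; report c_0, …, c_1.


D^0 f = -x^6 - x^4 + 3x^2 - 2x
D^1 f = -6x^5 - 4x^3 + 6x - 2
matching coefficients of g against c_0 f + c_1 Df + … from the top degree down determines the c_i
solution: c_0 = 3, c_1 = 1

p(D) = 3·I + D, i.e. c_0 = 3, c_1 = 1


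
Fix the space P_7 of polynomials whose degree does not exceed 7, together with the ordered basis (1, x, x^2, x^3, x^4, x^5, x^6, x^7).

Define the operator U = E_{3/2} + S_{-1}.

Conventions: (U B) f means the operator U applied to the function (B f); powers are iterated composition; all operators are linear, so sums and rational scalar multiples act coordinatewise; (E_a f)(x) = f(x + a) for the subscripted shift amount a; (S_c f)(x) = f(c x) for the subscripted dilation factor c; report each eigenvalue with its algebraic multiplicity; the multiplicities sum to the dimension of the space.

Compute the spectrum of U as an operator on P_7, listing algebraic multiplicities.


λ = 0 (multiplicity 4), λ = 2 (multiplicity 4)

image of 1: 2
image of x: 3/2
image of x^2: 2x^2 + 3x + 9/4
image of x^3: (9/2)x^2 + (27/4)x + 27/8
image of x^4: 2x^4 + 6x^3 + (27/2)x^2 + (27/2)x + 81/16
image of x^5: (15/2)x^4 + (45/2)x^3 + (135/4)x^2 + (405/16)x + 243/32
image of x^6: 2x^6 + 9x^5 + (135/4)x^4 + (135/2)x^3 + (1215/16)x^2 + (729/16)x + 729/64
image of x^7: (21/2)x^6 + (189/4)x^5 + (945/8)x^4 + (2835/16)x^3 + (5103/32)x^2 + (5103/64)x + 2187/128
the matrix is upper triangular; its diagonal is (2, 0, 2, 0, 2, 0, 2, 0)
for a triangular matrix the eigenvalues are the diagonal entries, with algebraic multiplicity their repetition count


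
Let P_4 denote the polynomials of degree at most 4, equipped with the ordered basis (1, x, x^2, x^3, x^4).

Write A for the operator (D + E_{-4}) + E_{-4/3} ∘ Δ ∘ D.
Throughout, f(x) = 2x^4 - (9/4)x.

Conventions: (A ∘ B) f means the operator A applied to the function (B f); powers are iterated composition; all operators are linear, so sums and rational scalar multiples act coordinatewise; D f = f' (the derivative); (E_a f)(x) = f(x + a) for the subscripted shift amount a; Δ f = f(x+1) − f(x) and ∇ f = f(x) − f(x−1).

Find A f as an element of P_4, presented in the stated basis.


D f = 8x^3 - 9/4
E_{-4} f = 2x^4 - 32x^3 + 192x^2 - (2057/4)x + 521
(D + E_{-4}) f = 2x^4 - 24x^3 + 192x^2 - (2057/4)x + 2075/4
D f = 8x^3 - 9/4
Δ D f = 24x^2 + 24x + 8
E_{-4/3} Δ D f = 24x^2 - 40x + 56/3
((D + E_{-4}) + E_{-4/3} ∘ Δ ∘ D) f = 2x^4 - 24x^3 + 216x^2 - (2217/4)x + 6449/12

g(x) = 2x^4 - 24x^3 + 216x^2 - (2217/4)x + 6449/12


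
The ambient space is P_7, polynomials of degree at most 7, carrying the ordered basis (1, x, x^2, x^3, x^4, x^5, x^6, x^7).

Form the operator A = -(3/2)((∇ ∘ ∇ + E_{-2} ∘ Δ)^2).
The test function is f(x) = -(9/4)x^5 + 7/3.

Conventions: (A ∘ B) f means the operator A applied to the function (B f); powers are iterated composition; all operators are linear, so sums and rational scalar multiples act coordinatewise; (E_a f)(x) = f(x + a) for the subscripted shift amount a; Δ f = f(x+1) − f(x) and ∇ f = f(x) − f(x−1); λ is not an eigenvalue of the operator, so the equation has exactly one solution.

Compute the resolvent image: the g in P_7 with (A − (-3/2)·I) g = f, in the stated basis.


the result is g(x) = -(3/2)x^5 - 30x^3 + 90x^2 - 285x + 3659/9

write g with unknown coordinates in the stated basis and equate coefficients in (A − (-3/2)·I) g = f
solving from the highest basis element down gives g = -(3/2)x^5 - 30x^3 + 90x^2 - 285x + 3659/9
check: A g = 45x^3 - 135x^2 + (855/2)x - 1215/2
so A g − (-3/2)·g = -(9/4)x^5 + 7/3 = f ✓


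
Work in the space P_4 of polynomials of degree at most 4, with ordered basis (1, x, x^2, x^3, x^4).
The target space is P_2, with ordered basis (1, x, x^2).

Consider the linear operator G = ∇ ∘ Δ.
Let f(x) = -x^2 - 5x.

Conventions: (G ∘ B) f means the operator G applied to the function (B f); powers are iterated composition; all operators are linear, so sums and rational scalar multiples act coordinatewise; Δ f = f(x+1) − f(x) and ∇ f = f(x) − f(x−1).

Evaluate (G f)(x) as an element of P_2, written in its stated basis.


the image equals g(x) = -2

Δ f = -2x - 6
∇ Δ f = -2


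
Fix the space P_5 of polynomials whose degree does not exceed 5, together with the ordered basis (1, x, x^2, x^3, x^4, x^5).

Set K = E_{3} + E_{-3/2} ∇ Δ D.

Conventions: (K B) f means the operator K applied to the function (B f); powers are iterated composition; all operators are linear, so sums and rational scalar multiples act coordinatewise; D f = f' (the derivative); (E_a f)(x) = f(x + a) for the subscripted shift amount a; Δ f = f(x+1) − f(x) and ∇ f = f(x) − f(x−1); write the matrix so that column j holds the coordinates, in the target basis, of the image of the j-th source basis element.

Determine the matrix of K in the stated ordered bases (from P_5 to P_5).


image of 1: 1
image of x: x + 3
image of x^2: x^2 + 6x + 9
image of x^3: x^3 + 9x^2 + 27x + 33
image of x^4: x^4 + 12x^3 + 54x^2 + 132x + 45
image of x^5: x^5 + 15x^4 + 90x^3 + 330x^2 + 225x + 388
each image's coordinates form column j of the matrix

the matrix is [[1, 3, 9, 33, 45, 388]; [0, 1, 6, 27, 132, 225]; [0, 0, 1, 9, 54, 330]; [0, 0, 0, 1, 12, 90]; [0, 0, 0, 0, 1, 15]; [0, 0, 0, 0, 0, 1]] (rows listed top to bottom)


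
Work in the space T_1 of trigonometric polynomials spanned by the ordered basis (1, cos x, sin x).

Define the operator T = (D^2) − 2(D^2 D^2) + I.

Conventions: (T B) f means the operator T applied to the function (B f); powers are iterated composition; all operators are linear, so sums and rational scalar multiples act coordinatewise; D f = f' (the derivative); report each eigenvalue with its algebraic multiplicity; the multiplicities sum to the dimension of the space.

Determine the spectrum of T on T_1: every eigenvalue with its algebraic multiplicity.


λ = -2 (multiplicity 2), λ = 1 (multiplicity 1)

image of 1: 1
image of cos x: -2cos x
image of sin x: -2sin x
the matrix is diagonal; its diagonal is (1, -2, -2)
for a triangular matrix the eigenvalues are the diagonal entries, with algebraic multiplicity their repetition count


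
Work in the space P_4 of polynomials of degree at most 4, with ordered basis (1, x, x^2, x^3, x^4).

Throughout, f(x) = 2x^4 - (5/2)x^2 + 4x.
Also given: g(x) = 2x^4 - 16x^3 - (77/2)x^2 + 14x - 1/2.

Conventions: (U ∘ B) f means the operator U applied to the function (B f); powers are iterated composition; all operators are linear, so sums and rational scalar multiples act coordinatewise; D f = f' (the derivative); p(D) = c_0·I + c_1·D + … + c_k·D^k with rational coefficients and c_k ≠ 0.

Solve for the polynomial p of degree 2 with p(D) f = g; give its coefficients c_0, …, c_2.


D^0 f = 2x^4 - (5/2)x^2 + 4x
D^1 f = 8x^3 - 5x + 4
D^2 f = 24x^2 - 5
matching coefficients of g against c_0 f + c_1 Df + … from the top degree down determines the c_i
solution: c_0 = 1, c_1 = -2, c_2 = -3/2

p(D) = I − 2·D − (3/2)·D^2, i.e. c_0 = 1, c_1 = -2, c_2 = -3/2


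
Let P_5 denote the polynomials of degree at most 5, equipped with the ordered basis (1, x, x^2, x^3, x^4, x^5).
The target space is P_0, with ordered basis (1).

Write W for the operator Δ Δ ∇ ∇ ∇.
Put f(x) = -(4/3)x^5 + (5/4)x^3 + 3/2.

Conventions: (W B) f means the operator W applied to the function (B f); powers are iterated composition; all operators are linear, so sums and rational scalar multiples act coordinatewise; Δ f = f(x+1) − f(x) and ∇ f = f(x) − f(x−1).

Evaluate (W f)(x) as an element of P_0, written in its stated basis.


g(x) = -160

∇ f = -(20/3)x^4 + (40/3)x^3 - (115/12)x^2 + (35/12)x - 1/12
∇ ∇ f = -(80/3)x^3 + 80x^2 - (515/6)x + 65/2
∇ (∇ ∇) f = -80x^2 + 240x - 385/2
Δ ∇ (∇ ∇) f = -160x + 160
Δ (Δ ∇) (∇ ∇) f = -160


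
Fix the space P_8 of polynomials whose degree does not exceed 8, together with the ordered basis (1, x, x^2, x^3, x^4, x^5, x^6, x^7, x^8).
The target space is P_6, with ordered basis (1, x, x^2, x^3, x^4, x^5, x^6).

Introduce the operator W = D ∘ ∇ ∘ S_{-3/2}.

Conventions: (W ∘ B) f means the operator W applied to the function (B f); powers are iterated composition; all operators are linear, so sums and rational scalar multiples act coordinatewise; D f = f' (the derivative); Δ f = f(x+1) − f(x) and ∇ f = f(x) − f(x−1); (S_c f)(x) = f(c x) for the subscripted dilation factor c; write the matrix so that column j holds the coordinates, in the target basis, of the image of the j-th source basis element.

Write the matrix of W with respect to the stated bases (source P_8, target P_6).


image of 1: 0
image of x: 0
image of x^2: 9/2
image of x^3: -(81/4)x + 81/8
image of x^4: (243/4)x^2 - (243/4)x + 81/4
image of x^5: -(1215/8)x^3 + (3645/16)x^2 - (1215/8)x + 1215/32
image of x^6: (10935/32)x^4 - (10935/16)x^3 + (10935/16)x^2 - (10935/32)x + 2187/32
image of x^7: -(45927/64)x^5 + (229635/128)x^4 - (76545/32)x^3 + (229635/128)x^2 - (45927/64)x + 15309/128
image of x^8: (45927/32)x^6 - (137781/32)x^5 + (229635/32)x^4 - (229635/32)x^3 + (137781/32)x^2 - (45927/32)x + 6561/32
each image's coordinates form column j of the matrix

the matrix is [[0, 0, 9/2, 81/8, 81/4, 1215/32, 2187/32, 15309/128, 6561/32]; [0, 0, 0, -81/4, -243/4, -1215/8, -10935/32, -45927/64, -45927/32]; [0, 0, 0, 0, 243/4, 3645/16, 10935/16, 229635/128, 137781/32]; [0, 0, 0, 0, 0, -1215/8, -10935/16, -76545/32, -229635/32]; [0, 0, 0, 0, 0, 0, 10935/32, 229635/128, 229635/32]; [0, 0, 0, 0, 0, 0, 0, -45927/64, -137781/32]; [0, 0, 0, 0, 0, 0, 0, 0, 45927/32]] (rows listed top to bottom)


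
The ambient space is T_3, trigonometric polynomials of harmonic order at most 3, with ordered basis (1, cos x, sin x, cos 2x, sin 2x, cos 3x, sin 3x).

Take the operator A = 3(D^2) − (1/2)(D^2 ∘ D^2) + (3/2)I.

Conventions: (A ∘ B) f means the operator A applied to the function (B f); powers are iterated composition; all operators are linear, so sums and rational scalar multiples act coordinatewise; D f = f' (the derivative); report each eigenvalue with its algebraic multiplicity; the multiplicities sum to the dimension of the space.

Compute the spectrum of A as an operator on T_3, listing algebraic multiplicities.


λ = -66 (multiplicity 2), λ = -37/2 (multiplicity 2), λ = -2 (multiplicity 2), λ = 3/2 (multiplicity 1)

image of 1: 3/2
image of cos x: -2cos x
image of sin x: -2sin x
image of cos 2x: -(37/2)cos 2x
image of sin 2x: -(37/2)sin 2x
image of cos 3x: -66cos 3x
image of sin 3x: -66sin 3x
the matrix is diagonal; its diagonal is (3/2, -2, -2, -37/2, -37/2, -66, -66)
for a triangular matrix the eigenvalues are the diagonal entries, with algebraic multiplicity their repetition count


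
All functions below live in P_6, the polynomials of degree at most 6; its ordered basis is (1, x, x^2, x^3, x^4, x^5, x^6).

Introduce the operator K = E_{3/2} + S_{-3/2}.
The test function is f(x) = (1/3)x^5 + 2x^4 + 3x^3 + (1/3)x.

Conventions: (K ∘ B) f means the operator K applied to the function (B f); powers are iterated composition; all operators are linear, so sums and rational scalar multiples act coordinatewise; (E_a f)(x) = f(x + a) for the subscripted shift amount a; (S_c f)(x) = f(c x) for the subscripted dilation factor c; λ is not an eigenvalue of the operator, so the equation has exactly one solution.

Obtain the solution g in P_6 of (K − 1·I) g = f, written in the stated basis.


write g with unknown coordinates in the stated basis and equate coefficients in (K − 1·I) g = f
solving from the highest basis element down gives g = -(32/729)x^5 + (9056/19683)x^4 - (64408/177147)x^3 - (243568/177147)x^2 - (214022/177147)x + 244291/59049
check: K g = (211/729)x^5 + (48422/19683)x^4 + (467033/177147)x^3 - (243568/177147)x^2 - (154973/177147)x + 244291/59049
so K g − 1·g = (1/3)x^5 + 2x^4 + 3x^3 + (1/3)x = f ✓

the result is g(x) = -(32/729)x^5 + (9056/19683)x^4 - (64408/177147)x^3 - (243568/177147)x^2 - (214022/177147)x + 244291/59049


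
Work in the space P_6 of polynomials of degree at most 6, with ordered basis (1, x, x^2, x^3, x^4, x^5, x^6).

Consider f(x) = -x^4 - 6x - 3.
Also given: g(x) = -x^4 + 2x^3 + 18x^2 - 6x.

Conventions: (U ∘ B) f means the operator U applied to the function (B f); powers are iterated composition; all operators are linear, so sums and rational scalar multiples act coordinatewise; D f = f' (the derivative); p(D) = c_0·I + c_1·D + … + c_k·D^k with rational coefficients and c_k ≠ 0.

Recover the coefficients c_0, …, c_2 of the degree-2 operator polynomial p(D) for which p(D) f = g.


c_0 = 1, c_1 = -1/2, c_2 = -3/2

D^0 f = -x^4 - 6x - 3
D^1 f = -4x^3 - 6
D^2 f = -12x^2
matching coefficients of g against c_0 f + c_1 Df + … from the top degree down determines the c_i
solution: c_0 = 1, c_1 = -1/2, c_2 = -3/2


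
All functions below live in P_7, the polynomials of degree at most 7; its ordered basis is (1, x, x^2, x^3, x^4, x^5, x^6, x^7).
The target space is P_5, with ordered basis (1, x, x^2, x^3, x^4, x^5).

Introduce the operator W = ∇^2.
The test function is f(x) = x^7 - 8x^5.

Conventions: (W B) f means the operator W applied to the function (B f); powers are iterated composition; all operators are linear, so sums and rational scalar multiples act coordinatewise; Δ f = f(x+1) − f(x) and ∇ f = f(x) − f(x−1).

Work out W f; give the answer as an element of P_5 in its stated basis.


∇ f = 7x^6 - 21x^5 - 5x^4 + 45x^3 - 59x^2 + 33x - 7
∇ ∇ f = 42x^5 - 210x^4 + 330x^3 - 150x^2 - 126x + 114

the result is g(x) = 42x^5 - 210x^4 + 330x^3 - 150x^2 - 126x + 114


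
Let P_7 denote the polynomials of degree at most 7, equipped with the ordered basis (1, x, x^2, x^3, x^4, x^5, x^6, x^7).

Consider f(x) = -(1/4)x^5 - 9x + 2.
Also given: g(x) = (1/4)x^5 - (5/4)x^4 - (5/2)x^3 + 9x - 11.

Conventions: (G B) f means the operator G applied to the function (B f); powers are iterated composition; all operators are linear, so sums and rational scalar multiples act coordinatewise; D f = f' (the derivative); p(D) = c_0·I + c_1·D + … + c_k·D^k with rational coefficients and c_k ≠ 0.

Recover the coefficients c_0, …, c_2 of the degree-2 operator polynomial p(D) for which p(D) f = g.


D^0 f = -(1/4)x^5 - 9x + 2
D^1 f = -(5/4)x^4 - 9
D^2 f = -5x^3
matching coefficients of g against c_0 f + c_1 Df + … from the top degree down determines the c_i
solution: c_0 = -1, c_1 = 1, c_2 = 1/2

c_0 = -1, c_1 = 1, c_2 = 1/2


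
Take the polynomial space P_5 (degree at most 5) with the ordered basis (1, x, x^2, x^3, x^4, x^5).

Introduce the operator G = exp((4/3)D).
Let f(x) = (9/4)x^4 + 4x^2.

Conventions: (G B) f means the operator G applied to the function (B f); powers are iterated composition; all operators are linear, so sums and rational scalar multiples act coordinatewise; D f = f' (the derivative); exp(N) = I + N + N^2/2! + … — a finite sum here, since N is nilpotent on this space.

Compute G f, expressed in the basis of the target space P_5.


the result is g(x) = (9/4)x^4 + 12x^3 + 28x^2 + 32x + 128/9

order-1 term: 12x^3 + (32/3)x
order-2 term: 24x^2 + 64/9
order-3 term: (64/3)x
order-4 term: 64/9
the series for exp((4/3)D) f terminates at order 4
exp((4/3)D) f = (9/4)x^4 + 12x^3 + 28x^2 + 32x + 128/9


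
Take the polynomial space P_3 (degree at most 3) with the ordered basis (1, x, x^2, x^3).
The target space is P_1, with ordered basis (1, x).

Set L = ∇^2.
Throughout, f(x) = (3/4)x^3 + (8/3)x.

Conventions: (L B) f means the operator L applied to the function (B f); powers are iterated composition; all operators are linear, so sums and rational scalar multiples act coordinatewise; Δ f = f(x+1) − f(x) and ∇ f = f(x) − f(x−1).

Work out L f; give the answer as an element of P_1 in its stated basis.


the result is g(x) = (9/2)x - 9/2

∇ f = (9/4)x^2 - (9/4)x + 41/12
∇ ∇ f = (9/2)x - 9/2


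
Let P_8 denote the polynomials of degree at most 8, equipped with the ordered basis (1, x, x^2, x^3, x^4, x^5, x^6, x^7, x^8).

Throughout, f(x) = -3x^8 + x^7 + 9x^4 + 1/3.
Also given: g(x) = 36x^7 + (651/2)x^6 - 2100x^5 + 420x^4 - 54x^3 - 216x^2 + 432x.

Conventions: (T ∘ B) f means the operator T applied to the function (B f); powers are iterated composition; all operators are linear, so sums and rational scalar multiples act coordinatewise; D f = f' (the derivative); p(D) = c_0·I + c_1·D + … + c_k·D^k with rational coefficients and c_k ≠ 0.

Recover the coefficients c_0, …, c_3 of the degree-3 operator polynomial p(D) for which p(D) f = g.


c_0 = 0, c_1 = -3/2, c_2 = -2, c_3 = 2

D^0 f = -3x^8 + x^7 + 9x^4 + 1/3
D^1 f = -24x^7 + 7x^6 + 36x^3
D^2 f = -168x^6 + 42x^5 + 108x^2
D^3 f = -1008x^5 + 210x^4 + 216x
matching coefficients of g against c_0 f + c_1 Df + … from the top degree down determines the c_i
solution: c_0 = 0, c_1 = -3/2, c_2 = -2, c_3 = 2
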